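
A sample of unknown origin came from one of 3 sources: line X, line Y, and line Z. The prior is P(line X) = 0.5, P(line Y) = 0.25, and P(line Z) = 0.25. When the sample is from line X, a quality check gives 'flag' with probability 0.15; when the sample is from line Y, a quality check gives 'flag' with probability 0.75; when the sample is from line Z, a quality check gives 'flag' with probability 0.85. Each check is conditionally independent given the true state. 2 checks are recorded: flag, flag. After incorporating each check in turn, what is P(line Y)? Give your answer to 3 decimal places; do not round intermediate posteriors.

Each posterior becomes the prior for the next update.
After 'flag': normaliser = 0.15·0.5000 + 0.75·0.2500 + 0.85·0.2500; P(line X) ≈ 0.1579, P(line Y) ≈ 0.3947, P(line Z) ≈ 0.4474
After 'flag': normaliser = 0.15·0.1579 + 0.75·0.3947 + 0.85·0.4474; P(line X) ≈ 0.0338, P(line Y) ≈ 0.4229, P(line Z) ≈ 0.5432

0.423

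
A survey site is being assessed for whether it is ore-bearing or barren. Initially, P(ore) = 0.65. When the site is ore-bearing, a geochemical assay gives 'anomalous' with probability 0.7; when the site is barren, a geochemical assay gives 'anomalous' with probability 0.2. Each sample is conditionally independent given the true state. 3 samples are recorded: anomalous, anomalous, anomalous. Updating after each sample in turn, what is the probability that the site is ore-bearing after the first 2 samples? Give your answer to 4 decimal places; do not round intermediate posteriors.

After 'anomalous': P(ore) = 0.7·0.6500 / (0.7·0.6500 + 0.2·0.3500) ≈ 0.8667
After 'anomalous': P(ore) = 0.7·0.8667 / (0.7·0.8667 + 0.2·0.1333) ≈ 0.9579

0.9579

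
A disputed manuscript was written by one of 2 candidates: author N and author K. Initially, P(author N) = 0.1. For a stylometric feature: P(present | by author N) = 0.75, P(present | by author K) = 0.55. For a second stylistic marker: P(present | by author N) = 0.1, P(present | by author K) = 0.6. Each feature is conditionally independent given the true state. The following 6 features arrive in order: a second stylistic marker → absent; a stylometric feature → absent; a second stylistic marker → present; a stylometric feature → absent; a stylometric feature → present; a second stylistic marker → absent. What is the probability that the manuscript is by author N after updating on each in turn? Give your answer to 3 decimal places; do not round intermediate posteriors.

0.038

After a second stylistic marker='absent': P(author N) = 0.9·0.1000 / (0.9·0.1000 + 0.4·0.9000) ≈ 0.2000
After a stylometric feature='absent': P(author N) = 0.25·0.2000 / (0.25·0.2000 + 0.45·0.8000) ≈ 0.1220
After a second stylistic marker='present': P(author N) = 0.1·0.1220 / (0.1·0.1220 + 0.6·0.8780) ≈ 0.0226
After a stylometric feature='absent': P(author N) = 0.25·0.0226 / (0.25·0.0226 + 0.45·0.9774) ≈ 0.0127
After a stylometric feature='present': P(author N) = 0.75·0.0127 / (0.75·0.0127 + 0.55·0.9873) ≈ 0.0172
After a second stylistic marker='absent': P(author N) = 0.9·0.0172 / (0.9·0.0172 + 0.4·0.9828) ≈ 0.0380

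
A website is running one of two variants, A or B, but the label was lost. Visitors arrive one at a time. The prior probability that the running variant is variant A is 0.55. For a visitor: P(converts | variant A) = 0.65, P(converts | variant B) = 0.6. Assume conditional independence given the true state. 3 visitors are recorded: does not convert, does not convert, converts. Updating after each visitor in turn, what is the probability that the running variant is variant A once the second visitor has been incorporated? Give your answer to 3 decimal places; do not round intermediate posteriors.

Each posterior becomes the prior for the next update.
After 'does not convert': P(A) = 0.35·0.5500 / (0.35·0.5500 + 0.4·0.4500) ≈ 0.5168
After 'does not convert': P(A) = 0.35·0.5168 / (0.35·0.5168 + 0.4·0.4832) ≈ 0.4834

0.483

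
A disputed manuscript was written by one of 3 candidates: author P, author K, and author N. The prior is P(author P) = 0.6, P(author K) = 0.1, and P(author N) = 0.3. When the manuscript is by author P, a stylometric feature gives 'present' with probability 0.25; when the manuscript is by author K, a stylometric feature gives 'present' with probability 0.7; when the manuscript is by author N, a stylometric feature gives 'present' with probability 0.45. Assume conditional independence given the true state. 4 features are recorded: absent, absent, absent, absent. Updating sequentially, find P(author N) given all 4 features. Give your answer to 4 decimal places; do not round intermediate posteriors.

0.1259

Each posterior becomes the prior for the next update.
After 'absent': normaliser = 0.75·0.6000 + 0.3·0.1000 + 0.55·0.3000; P(author P) ≈ 0.6977, P(author K) ≈ 0.0465, P(author N) ≈ 0.2558
After 'absent': normaliser = 0.75·0.6977 + 0.3·0.0465 + 0.55·0.2558; P(author P) ≈ 0.7719, P(author K) ≈ 0.0206, P(author N) ≈ 0.2075
After 'absent': normaliser = 0.75·0.7719 + 0.3·0.0206 + 0.55·0.2075; P(author P) ≈ 0.8279, P(author K) ≈ 0.0088, P(author N) ≈ 0.1633
After 'absent': normaliser = 0.75·0.8279 + 0.3·0.0088 + 0.55·0.1633; P(author P) ≈ 0.8704, P(author K) ≈ 0.0037, P(author N) ≈ 0.1259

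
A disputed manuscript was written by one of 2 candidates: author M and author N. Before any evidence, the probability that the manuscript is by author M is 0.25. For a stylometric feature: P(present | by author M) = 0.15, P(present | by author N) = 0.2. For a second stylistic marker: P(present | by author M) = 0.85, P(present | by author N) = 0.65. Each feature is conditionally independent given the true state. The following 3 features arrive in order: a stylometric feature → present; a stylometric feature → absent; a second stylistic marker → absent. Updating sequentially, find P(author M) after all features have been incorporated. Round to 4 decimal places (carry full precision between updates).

After a stylometric feature='present': P(author M) = 0.15·0.2500 / (0.15·0.2500 + 0.2·0.7500) ≈ 0.2000
After a stylometric feature='absent': P(author M) = 0.85·0.2000 / (0.85·0.2000 + 0.8·0.8000) ≈ 0.2099
After a second stylistic marker='absent': P(author M) = 0.15·0.2099 / (0.15·0.2099 + 0.35·0.7901) ≈ 0.1022

0.1022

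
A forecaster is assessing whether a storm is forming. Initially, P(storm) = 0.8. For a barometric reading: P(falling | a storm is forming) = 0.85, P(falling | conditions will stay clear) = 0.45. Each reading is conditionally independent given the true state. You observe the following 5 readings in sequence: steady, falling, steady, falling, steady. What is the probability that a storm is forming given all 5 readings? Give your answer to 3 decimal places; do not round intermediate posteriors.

0.225

After 'steady': P(storm) = 0.15·0.8000 / (0.15·0.8000 + 0.55·0.2000) ≈ 0.5217
After 'falling': P(storm) = 0.85·0.5217 / (0.85·0.5217 + 0.45·0.4783) ≈ 0.6733
After 'steady': P(storm) = 0.15·0.6733 / (0.15·0.6733 + 0.55·0.3267) ≈ 0.3598
After 'falling': P(storm) = 0.85·0.3598 / (0.85·0.3598 + 0.45·0.6402) ≈ 0.5149
After 'steady': P(storm) = 0.15·0.5149 / (0.15·0.5149 + 0.55·0.4851) ≈ 0.2245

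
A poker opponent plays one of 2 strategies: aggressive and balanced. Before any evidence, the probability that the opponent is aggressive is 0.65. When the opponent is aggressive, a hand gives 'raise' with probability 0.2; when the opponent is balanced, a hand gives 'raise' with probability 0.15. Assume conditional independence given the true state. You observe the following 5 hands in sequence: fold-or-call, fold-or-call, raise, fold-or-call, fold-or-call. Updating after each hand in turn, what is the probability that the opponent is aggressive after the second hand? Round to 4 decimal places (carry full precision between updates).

0.6219

Each posterior becomes the prior for the next update.
After 'fold-or-call': P(aggressive) = 0.8·0.6500 / (0.8·0.6500 + 0.85·0.3500) ≈ 0.6361
After 'fold-or-call': P(aggressive) = 0.8·0.6361 / (0.8·0.6361 + 0.85·0.3639) ≈ 0.6219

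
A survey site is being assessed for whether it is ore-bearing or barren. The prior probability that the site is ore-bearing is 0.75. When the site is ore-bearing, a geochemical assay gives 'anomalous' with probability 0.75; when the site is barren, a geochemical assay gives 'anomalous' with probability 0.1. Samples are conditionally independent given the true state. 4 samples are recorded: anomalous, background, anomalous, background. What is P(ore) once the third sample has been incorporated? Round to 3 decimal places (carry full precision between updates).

0.979

After 'anomalous': P(ore) = 0.75·0.7500 / (0.75·0.7500 + 0.1·0.2500) ≈ 0.9574
After 'background': P(ore) = 0.25·0.9574 / (0.25·0.9574 + 0.9·0.0426) ≈ 0.8621
After 'anomalous': P(ore) = 0.75·0.8621 / (0.75·0.8621 + 0.1·0.1379) ≈ 0.9791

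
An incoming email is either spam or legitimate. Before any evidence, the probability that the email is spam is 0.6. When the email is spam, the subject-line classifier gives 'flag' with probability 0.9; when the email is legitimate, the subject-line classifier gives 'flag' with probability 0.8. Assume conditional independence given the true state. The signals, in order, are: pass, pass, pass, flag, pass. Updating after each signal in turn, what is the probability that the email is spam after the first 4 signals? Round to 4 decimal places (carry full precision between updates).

After 'pass': P(spam) = 0.1·0.6000 / (0.1·0.6000 + 0.2·0.4000) ≈ 0.4286
After 'pass': P(spam) = 0.1·0.4286 / (0.1·0.4286 + 0.2·0.5714) ≈ 0.2727
After 'pass': P(spam) = 0.1·0.2727 / (0.1·0.2727 + 0.2·0.7273) ≈ 0.1579
After 'flag': P(spam) = 0.9·0.1579 / (0.9·0.1579 + 0.8·0.8421) ≈ 0.1742

0.1742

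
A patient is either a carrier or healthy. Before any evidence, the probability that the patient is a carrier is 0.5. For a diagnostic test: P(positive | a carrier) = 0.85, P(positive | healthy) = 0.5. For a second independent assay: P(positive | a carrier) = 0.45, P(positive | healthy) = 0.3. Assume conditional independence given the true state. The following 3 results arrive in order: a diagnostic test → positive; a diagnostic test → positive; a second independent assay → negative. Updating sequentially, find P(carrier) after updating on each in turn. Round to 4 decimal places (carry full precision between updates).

After a diagnostic test='positive': P(carrier) = 0.85·0.5000 / (0.85·0.5000 + 0.5·0.5000) ≈ 0.6296
After a diagnostic test='positive': P(carrier) = 0.85·0.6296 / (0.85·0.6296 + 0.5·0.3704) ≈ 0.7429
After a second independent assay='negative': P(carrier) = 0.55·0.7429 / (0.55·0.7429 + 0.7·0.2571) ≈ 0.6943

0.6943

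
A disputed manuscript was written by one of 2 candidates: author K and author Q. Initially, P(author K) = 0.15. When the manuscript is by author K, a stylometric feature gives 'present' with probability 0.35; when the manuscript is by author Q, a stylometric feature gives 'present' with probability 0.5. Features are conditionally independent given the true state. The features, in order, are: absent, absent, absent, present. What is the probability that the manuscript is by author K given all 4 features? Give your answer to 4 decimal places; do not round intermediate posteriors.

After 'absent': P(author K) = 0.65·0.1500 / (0.65·0.1500 + 0.5·0.8500) ≈ 0.1866
After 'absent': P(author K) = 0.65·0.1866 / (0.65·0.1866 + 0.5·0.8134) ≈ 0.2297
After 'absent': P(author K) = 0.65·0.2297 / (0.65·0.2297 + 0.5·0.7703) ≈ 0.2794
After 'present': P(author K) = 0.35·0.2794 / (0.35·0.2794 + 0.5·0.7206) ≈ 0.2135

0.2135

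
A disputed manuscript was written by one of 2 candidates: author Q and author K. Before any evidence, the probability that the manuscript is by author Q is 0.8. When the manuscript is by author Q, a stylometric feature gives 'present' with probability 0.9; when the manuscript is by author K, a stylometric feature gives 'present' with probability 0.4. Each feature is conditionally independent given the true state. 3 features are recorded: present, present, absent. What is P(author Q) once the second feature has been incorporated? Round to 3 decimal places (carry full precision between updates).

Apply Bayes' rule sequentially, carrying P(author Q) forward.
After 'present': P(author Q) = 0.9·0.8000 / (0.9·0.8000 + 0.4·0.2000) ≈ 0.9000
After 'present': P(author Q) = 0.9·0.9000 / (0.9·0.9000 + 0.4·0.1000) ≈ 0.9529

0.953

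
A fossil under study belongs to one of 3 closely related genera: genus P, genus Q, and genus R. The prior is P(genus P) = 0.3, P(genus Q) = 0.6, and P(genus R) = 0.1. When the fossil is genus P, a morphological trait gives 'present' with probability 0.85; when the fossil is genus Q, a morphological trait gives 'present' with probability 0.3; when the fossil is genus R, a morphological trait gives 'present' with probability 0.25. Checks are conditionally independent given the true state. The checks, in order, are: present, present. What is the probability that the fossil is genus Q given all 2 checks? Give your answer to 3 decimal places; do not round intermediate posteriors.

After 'present': normaliser = 0.85·0.3000 + 0.3·0.6000 + 0.25·0.1000; P(genus P) ≈ 0.5543, P(genus Q) ≈ 0.3913, P(genus R) ≈ 0.0543
After 'present': normaliser = 0.85·0.5543 + 0.3·0.3913 + 0.25·0.0543; P(genus P) ≈ 0.7825, P(genus Q) ≈ 0.1949, P(genus R) ≈ 0.0226

0.195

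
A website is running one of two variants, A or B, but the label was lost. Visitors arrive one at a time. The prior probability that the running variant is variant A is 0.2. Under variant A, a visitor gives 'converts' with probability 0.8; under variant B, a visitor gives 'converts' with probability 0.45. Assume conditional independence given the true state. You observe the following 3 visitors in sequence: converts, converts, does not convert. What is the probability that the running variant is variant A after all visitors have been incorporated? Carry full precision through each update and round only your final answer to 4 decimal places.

After 'converts': P(A) = 0.8·0.2000 / (0.8·0.2000 + 0.45·0.8000) ≈ 0.3077
After 'converts': P(A) = 0.8·0.3077 / (0.8·0.3077 + 0.45·0.6923) ≈ 0.4414
After 'does not convert': P(A) = 0.2·0.4414 / (0.2·0.4414 + 0.55·0.5586) ≈ 0.2232

0.2232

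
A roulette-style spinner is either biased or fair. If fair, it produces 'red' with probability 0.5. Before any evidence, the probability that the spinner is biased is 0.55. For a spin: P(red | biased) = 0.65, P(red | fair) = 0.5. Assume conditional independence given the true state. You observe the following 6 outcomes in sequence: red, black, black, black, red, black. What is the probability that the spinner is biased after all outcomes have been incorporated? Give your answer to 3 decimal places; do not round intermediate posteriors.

0.332

After 'red': P(biased) = 0.65·0.5500 / (0.65·0.5500 + 0.5·0.4500) ≈ 0.6137
After 'black': P(biased) = 0.35·0.6137 / (0.35·0.6137 + 0.5·0.3863) ≈ 0.5266
After 'black': P(biased) = 0.35·0.5266 / (0.35·0.5266 + 0.5·0.4734) ≈ 0.4377
After 'black': P(biased) = 0.35·0.4377 / (0.35·0.4377 + 0.5·0.5623) ≈ 0.3527
After 'red': P(biased) = 0.65·0.3527 / (0.65·0.3527 + 0.5·0.6473) ≈ 0.4147
After 'black': P(biased) = 0.35·0.4147 / (0.35·0.4147 + 0.5·0.5853) ≈ 0.3315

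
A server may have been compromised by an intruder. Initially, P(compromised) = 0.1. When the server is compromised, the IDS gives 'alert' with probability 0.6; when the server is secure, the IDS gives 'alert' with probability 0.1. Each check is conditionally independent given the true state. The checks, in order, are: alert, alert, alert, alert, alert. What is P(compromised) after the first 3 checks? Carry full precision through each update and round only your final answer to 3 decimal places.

0.960

After 'alert': P(compromised) = 0.6·0.1000 / (0.6·0.1000 + 0.1·0.9000) ≈ 0.4000
After 'alert': P(compromised) = 0.6·0.4000 / (0.6·0.4000 + 0.1·0.6000) ≈ 0.8000
After 'alert': P(compromised) = 0.6·0.8000 / (0.6·0.8000 + 0.1·0.2000) ≈ 0.9600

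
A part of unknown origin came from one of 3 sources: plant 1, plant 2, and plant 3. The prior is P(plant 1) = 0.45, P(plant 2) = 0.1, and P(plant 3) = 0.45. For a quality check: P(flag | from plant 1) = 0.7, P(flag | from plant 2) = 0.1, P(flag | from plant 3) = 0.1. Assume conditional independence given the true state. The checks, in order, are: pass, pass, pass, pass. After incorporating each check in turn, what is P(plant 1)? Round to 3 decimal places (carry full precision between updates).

Apply Bayes' rule sequentially, carrying P(plant 1) forward.
After 'pass': normaliser = 0.3·0.4500 + 0.9·0.1000 + 0.9·0.4500; P(plant 1) ≈ 0.2143, P(plant 2) ≈ 0.1429, P(plant 3) ≈ 0.6429
After 'pass': normaliser = 0.3·0.2143 + 0.9·0.1429 + 0.9·0.6429; P(plant 1) ≈ 0.0833, P(plant 2) ≈ 0.1667, P(plant 3) ≈ 0.7500
After 'pass': normaliser = 0.3·0.0833 + 0.9·0.1667 + 0.9·0.7500; P(plant 1) ≈ 0.0294, P(plant 2) ≈ 0.1765, P(plant 3) ≈ 0.7941
After 'pass': normaliser = 0.3·0.0294 + 0.9·0.1765 + 0.9·0.7941; P(plant 1) ≈ 0.0100, P(plant 2) ≈ 0.1800, P(plant 3) ≈ 0.8100

0.010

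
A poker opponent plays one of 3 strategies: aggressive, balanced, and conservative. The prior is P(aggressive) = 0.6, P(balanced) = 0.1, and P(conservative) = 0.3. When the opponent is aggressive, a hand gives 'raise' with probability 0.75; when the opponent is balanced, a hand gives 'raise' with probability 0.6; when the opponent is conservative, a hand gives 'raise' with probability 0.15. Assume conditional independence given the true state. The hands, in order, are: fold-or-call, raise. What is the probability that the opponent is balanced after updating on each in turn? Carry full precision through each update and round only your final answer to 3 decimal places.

0.137

After 'fold-or-call': normaliser = 0.25·0.6000 + 0.4·0.1000 + 0.85·0.3000; P(aggressive) ≈ 0.3371, P(balanced) ≈ 0.0899, P(conservative) ≈ 0.5730
After 'raise': normaliser = 0.75·0.3371 + 0.6·0.0899 + 0.15·0.5730; P(aggressive) ≈ 0.6438, P(balanced) ≈ 0.1373, P(conservative) ≈ 0.2189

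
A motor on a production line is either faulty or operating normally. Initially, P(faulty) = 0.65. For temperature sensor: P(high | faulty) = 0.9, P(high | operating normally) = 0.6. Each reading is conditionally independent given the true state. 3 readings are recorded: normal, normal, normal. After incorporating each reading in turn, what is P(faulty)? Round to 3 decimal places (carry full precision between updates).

Each posterior becomes the prior for the next update.
After 'normal': P(faulty) = 0.1·0.6500 / (0.1·0.6500 + 0.4·0.3500) ≈ 0.3171
After 'normal': P(faulty) = 0.1·0.3171 / (0.1·0.3171 + 0.4·0.6829) ≈ 0.1040
After 'normal': P(faulty) = 0.1·0.1040 / (0.1·0.1040 + 0.4·0.8960) ≈ 0.0282

0.028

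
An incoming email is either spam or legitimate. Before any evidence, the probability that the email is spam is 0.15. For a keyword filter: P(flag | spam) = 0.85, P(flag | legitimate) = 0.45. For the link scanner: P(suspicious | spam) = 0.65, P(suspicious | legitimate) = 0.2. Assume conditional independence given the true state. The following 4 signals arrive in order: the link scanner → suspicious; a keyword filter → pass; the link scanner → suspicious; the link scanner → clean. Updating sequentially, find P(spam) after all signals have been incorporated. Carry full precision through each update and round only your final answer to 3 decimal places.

After the link scanner='suspicious': P(spam) = 0.65·0.1500 / (0.65·0.1500 + 0.2·0.8500) ≈ 0.3645
After a keyword filter='pass': P(spam) = 0.15·0.3645 / (0.15·0.3645 + 0.55·0.6355) ≈ 0.1353
After the link scanner='suspicious': P(spam) = 0.65·0.1353 / (0.65·0.1353 + 0.2·0.8647) ≈ 0.3370
After the link scanner='clean': P(spam) = 0.35·0.3370 / (0.35·0.3370 + 0.8·0.6630) ≈ 0.1819

0.182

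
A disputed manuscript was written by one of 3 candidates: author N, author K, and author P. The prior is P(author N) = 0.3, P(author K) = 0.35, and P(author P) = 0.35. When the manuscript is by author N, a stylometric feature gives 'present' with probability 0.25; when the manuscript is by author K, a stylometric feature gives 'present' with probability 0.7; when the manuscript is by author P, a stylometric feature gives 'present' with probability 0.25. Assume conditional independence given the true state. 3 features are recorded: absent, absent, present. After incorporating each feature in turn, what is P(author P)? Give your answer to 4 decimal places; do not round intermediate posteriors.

0.4338

After 'absent': normaliser = 0.75·0.3000 + 0.3·0.3500 + 0.75·0.3500; P(author N) ≈ 0.3797, P(author K) ≈ 0.1772, P(author P) ≈ 0.4430
After 'absent': normaliser = 0.75·0.3797 + 0.3·0.1772 + 0.75·0.4430; P(author N) ≈ 0.4249, P(author K) ≈ 0.0793, P(author P) ≈ 0.4958
After 'present': normaliser = 0.25·0.4249 + 0.7·0.0793 + 0.25·0.4958; P(author N) ≈ 0.3718, P(author K) ≈ 0.1943, P(author P) ≈ 0.4338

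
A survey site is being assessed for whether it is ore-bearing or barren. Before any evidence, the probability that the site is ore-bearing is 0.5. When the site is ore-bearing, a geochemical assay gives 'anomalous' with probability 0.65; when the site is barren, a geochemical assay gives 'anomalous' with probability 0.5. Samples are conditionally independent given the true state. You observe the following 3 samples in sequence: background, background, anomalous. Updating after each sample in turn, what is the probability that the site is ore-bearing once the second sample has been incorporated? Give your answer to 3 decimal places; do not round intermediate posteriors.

0.329

After 'background': P(ore) = 0.35·0.5000 / (0.35·0.5000 + 0.5·0.5000) ≈ 0.4118
After 'background': P(ore) = 0.35·0.4118 / (0.35·0.4118 + 0.5·0.5882) ≈ 0.3289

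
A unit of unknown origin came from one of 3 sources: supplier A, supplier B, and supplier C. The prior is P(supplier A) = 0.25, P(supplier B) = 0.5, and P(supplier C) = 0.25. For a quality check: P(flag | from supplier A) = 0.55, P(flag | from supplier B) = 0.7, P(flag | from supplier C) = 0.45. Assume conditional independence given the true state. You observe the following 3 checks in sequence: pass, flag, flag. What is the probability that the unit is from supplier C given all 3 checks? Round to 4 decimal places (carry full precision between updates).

0.2057

After 'pass': normaliser = 0.45·0.2500 + 0.3·0.5000 + 0.55·0.2500; P(supplier A) ≈ 0.2812, P(supplier B) ≈ 0.3750, P(supplier C) ≈ 0.3438
After 'flag': normaliser = 0.55·0.2812 + 0.7·0.3750 + 0.45·0.3438; P(supplier A) ≈ 0.2705, P(supplier B) ≈ 0.4590, P(supplier C) ≈ 0.2705
After 'flag': normaliser = 0.55·0.2705 + 0.7·0.4590 + 0.45·0.2705; P(supplier A) ≈ 0.2514, P(supplier B) ≈ 0.5429, P(supplier C) ≈ 0.2057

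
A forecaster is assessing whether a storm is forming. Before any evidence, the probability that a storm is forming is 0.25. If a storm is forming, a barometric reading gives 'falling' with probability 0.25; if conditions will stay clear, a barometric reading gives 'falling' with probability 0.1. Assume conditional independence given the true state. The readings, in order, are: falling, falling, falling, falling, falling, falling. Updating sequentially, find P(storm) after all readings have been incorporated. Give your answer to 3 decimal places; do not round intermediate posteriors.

0.988

After 'falling': P(storm) = 0.25·0.2500 / (0.25·0.2500 + 0.1·0.7500) ≈ 0.4545
After 'falling': P(storm) = 0.25·0.4545 / (0.25·0.4545 + 0.1·0.5455) ≈ 0.6757
After 'falling': P(storm) = 0.25·0.6757 / (0.25·0.6757 + 0.1·0.3243) ≈ 0.8389
After 'falling': P(storm) = 0.25·0.8389 / (0.25·0.8389 + 0.1·0.1611) ≈ 0.9287
After 'falling': P(storm) = 0.25·0.9287 / (0.25·0.9287 + 0.1·0.0713) ≈ 0.9702
After 'falling': P(storm) = 0.25·0.9702 / (0.25·0.9702 + 0.1·0.0298) ≈ 0.9879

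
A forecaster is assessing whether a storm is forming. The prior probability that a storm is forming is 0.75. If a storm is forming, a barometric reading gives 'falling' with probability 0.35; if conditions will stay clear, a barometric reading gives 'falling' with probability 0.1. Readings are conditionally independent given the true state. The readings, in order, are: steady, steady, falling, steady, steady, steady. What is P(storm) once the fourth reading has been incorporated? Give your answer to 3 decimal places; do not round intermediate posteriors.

After 'steady': P(storm) = 0.65·0.7500 / (0.65·0.7500 + 0.9·0.2500) ≈ 0.6842
After 'steady': P(storm) = 0.65·0.6842 / (0.65·0.6842 + 0.9·0.3158) ≈ 0.6101
After 'falling': P(storm) = 0.35·0.6101 / (0.35·0.6101 + 0.1·0.3899) ≈ 0.8456
After 'steady': P(storm) = 0.65·0.8456 / (0.65·0.8456 + 0.9·0.1544) ≈ 0.7982

0.798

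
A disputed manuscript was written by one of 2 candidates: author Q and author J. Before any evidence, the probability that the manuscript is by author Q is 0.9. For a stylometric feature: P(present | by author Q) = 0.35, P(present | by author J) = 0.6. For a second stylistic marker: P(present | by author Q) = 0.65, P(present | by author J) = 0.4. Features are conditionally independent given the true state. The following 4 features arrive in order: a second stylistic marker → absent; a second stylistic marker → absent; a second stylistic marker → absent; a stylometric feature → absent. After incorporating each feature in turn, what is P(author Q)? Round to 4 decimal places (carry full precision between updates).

0.7438

After a second stylistic marker='absent': P(author Q) = 0.35·0.9000 / (0.35·0.9000 + 0.6·0.1000) ≈ 0.8400
After a second stylistic marker='absent': P(author Q) = 0.35·0.8400 / (0.35·0.8400 + 0.6·0.1600) ≈ 0.7538
After a second stylistic marker='absent': P(author Q) = 0.35·0.7538 / (0.35·0.7538 + 0.6·0.2462) ≈ 0.6411
After a stylometric feature='absent': P(author Q) = 0.65·0.6411 / (0.65·0.6411 + 0.4·0.3589) ≈ 0.7438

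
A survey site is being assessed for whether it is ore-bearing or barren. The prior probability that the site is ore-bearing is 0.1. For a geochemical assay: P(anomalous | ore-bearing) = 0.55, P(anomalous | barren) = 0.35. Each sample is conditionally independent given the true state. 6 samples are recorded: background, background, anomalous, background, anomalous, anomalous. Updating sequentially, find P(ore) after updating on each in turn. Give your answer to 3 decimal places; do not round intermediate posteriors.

0.125

After 'background': P(ore) = 0.45·0.1000 / (0.45·0.1000 + 0.65·0.9000) ≈ 0.0714
After 'background': P(ore) = 0.45·0.0714 / (0.45·0.0714 + 0.65·0.9286) ≈ 0.0506
After 'anomalous': P(ore) = 0.55·0.0506 / (0.55·0.0506 + 0.35·0.9494) ≈ 0.0772
After 'background': P(ore) = 0.45·0.0772 / (0.45·0.0772 + 0.65·0.9228) ≈ 0.0548
After 'anomalous': P(ore) = 0.55·0.0548 / (0.55·0.0548 + 0.35·0.9452) ≈ 0.0834
After 'anomalous': P(ore) = 0.55·0.0834 / (0.55·0.0834 + 0.35·0.9166) ≈ 0.1252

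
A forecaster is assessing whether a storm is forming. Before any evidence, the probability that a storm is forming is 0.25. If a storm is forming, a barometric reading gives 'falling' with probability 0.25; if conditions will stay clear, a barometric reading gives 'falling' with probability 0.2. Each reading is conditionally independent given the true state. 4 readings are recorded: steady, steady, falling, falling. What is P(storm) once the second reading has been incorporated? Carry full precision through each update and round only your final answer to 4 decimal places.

Apply Bayes' rule sequentially, carrying P(storm) forward.
After 'steady': P(storm) = 0.75·0.2500 / (0.75·0.2500 + 0.8·0.7500) ≈ 0.2381
After 'steady': P(storm) = 0.75·0.2381 / (0.75·0.2381 + 0.8·0.7619) ≈ 0.2266

0.2266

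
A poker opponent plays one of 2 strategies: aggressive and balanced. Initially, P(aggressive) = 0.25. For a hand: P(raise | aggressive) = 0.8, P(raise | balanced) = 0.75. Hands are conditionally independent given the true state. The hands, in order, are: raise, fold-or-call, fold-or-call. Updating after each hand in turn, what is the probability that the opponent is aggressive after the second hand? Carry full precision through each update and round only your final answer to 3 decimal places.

0.221

After 'raise': P(aggressive) = 0.8·0.2500 / (0.8·0.2500 + 0.75·0.7500) ≈ 0.2623
After 'fold-or-call': P(aggressive) = 0.2·0.2623 / (0.2·0.2623 + 0.25·0.7377) ≈ 0.2215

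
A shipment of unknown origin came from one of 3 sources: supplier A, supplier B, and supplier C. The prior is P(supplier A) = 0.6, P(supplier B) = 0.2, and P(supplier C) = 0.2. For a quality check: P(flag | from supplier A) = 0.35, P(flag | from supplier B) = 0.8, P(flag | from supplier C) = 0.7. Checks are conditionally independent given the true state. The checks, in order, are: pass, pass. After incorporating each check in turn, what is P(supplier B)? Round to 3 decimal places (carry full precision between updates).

0.029

After 'pass': normaliser = 0.65·0.6000 + 0.2·0.2000 + 0.3·0.2000; P(supplier A) ≈ 0.7959, P(supplier B) ≈ 0.0816, P(supplier C) ≈ 0.1224
After 'pass': normaliser = 0.65·0.7959 + 0.2·0.0816 + 0.3·0.1224; P(supplier A) ≈ 0.9070, P(supplier B) ≈ 0.0286, P(supplier C) ≈ 0.0644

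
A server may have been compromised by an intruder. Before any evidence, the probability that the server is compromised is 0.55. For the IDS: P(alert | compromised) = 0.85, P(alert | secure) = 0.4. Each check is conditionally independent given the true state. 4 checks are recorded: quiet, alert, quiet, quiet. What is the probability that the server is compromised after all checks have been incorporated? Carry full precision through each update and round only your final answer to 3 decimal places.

After 'quiet': P(compromised) = 0.15·0.5500 / (0.15·0.5500 + 0.6·0.4500) ≈ 0.2340
After 'alert': P(compromised) = 0.85·0.2340 / (0.85·0.2340 + 0.4·0.7660) ≈ 0.3937
After 'quiet': P(compromised) = 0.15·0.3937 / (0.15·0.3937 + 0.6·0.6063) ≈ 0.1397
After 'quiet': P(compromised) = 0.15·0.1397 / (0.15·0.1397 + 0.6·0.8603) ≈ 0.0390

0.039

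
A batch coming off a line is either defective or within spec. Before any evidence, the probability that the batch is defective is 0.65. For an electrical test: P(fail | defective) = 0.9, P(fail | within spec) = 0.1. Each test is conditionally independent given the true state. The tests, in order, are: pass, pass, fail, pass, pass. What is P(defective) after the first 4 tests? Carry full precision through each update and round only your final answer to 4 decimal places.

After 'pass': P(defective) = 0.1·0.6500 / (0.1·0.6500 + 0.9·0.3500) ≈ 0.1711
After 'pass': P(defective) = 0.1·0.1711 / (0.1·0.1711 + 0.9·0.8289) ≈ 0.0224
After 'fail': P(defective) = 0.9·0.0224 / (0.9·0.0224 + 0.1·0.9776) ≈ 0.1711
After 'pass': P(defective) = 0.1·0.1711 / (0.1·0.1711 + 0.9·0.8289) ≈ 0.0224

0.0224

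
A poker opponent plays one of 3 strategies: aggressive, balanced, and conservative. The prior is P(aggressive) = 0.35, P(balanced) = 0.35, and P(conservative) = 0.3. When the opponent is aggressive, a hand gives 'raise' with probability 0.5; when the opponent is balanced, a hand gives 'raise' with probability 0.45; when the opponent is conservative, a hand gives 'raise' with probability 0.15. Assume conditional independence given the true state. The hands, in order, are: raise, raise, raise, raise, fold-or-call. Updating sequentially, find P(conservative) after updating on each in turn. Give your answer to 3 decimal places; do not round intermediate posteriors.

0.007

After 'raise': normaliser = 0.5·0.3500 + 0.45·0.3500 + 0.15·0.3000; P(aggressive) ≈ 0.4636, P(balanced) ≈ 0.4172, P(conservative) ≈ 0.1192
After 'raise': normaliser = 0.5·0.4636 + 0.45·0.4172 + 0.15·0.1192; P(aggressive) ≈ 0.5299, P(balanced) ≈ 0.4292, P(conservative) ≈ 0.0409
After 'raise': normaliser = 0.5·0.5299 + 0.45·0.4292 + 0.15·0.0409; P(aggressive) ≈ 0.5707, P(balanced) ≈ 0.4161, P(conservative) ≈ 0.0132
After 'raise': normaliser = 0.5·0.5707 + 0.45·0.4161 + 0.15·0.0132; P(aggressive) ≈ 0.6013, P(balanced) ≈ 0.3945, P(conservative) ≈ 0.0042
After 'fold-or-call': normaliser = 0.5·0.6013 + 0.55·0.3945 + 0.85·0.0042; P(aggressive) ≈ 0.5769, P(balanced) ≈ 0.4163, P(conservative) ≈ 0.0068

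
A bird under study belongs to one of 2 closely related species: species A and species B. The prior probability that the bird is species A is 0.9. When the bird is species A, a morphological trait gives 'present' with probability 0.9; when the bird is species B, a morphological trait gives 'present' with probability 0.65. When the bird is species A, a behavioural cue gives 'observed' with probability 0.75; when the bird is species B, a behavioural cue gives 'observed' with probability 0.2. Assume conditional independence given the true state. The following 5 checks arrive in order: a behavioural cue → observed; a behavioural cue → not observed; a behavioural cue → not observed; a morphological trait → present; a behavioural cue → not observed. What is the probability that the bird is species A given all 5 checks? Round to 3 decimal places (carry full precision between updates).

0.588

After a behavioural cue='observed': P(species A) = 0.75·0.9000 / (0.75·0.9000 + 0.2·0.1000) ≈ 0.9712
After a behavioural cue='not observed': P(species A) = 0.25·0.9712 / (0.25·0.9712 + 0.8·0.0288) ≈ 0.9134
After a behavioural cue='not observed': P(species A) = 0.25·0.9134 / (0.25·0.9134 + 0.8·0.0866) ≈ 0.7672
After a morphological trait='present': P(species A) = 0.9·0.7672 / (0.9·0.7672 + 0.65·0.2328) ≈ 0.8203
After a behavioural cue='not observed': P(species A) = 0.25·0.8203 / (0.25·0.8203 + 0.8·0.1797) ≈ 0.5878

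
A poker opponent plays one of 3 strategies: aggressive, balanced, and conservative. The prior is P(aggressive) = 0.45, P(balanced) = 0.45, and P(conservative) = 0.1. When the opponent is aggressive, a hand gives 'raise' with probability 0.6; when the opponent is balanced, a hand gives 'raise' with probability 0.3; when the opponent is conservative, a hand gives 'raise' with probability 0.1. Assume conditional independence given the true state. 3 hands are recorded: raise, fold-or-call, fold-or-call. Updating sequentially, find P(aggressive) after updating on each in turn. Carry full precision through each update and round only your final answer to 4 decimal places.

0.3678

Each posterior becomes the prior for the next update.
After 'raise': normaliser = 0.6·0.4500 + 0.3·0.4500 + 0.1·0.1000; P(aggressive) ≈ 0.6506, P(balanced) ≈ 0.3253, P(conservative) ≈ 0.0241
After 'fold-or-call': normaliser = 0.4·0.6506 + 0.7·0.3253 + 0.9·0.0241; P(aggressive) ≈ 0.5106, P(balanced) ≈ 0.4468, P(conservative) ≈ 0.0426
After 'fold-or-call': normaliser = 0.4·0.5106 + 0.7·0.4468 + 0.9·0.0426; P(aggressive) ≈ 0.3678, P(balanced) ≈ 0.5632, P(conservative) ≈ 0.0690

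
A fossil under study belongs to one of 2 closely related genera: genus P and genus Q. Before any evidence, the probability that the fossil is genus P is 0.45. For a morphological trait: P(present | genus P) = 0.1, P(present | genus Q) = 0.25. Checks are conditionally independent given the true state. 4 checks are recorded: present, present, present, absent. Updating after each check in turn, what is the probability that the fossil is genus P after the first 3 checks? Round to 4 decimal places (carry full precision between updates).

Each posterior becomes the prior for the next update.
After 'present': P(genus P) = 0.1·0.4500 / (0.1·0.4500 + 0.25·0.5500) ≈ 0.2466
After 'present': P(genus P) = 0.1·0.2466 / (0.1·0.2466 + 0.25·0.7534) ≈ 0.1158
After 'present': P(genus P) = 0.1·0.1158 / (0.1·0.1158 + 0.25·0.8842) ≈ 0.0498

0.0498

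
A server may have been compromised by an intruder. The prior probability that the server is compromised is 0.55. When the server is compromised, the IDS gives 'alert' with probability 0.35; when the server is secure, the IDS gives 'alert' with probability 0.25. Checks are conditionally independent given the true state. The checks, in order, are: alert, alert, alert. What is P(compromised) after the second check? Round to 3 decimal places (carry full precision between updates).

0.705

After 'alert': P(compromised) = 0.35·0.5500 / (0.35·0.5500 + 0.25·0.4500) ≈ 0.6311
After 'alert': P(compromised) = 0.35·0.6311 / (0.35·0.6311 + 0.25·0.3689) ≈ 0.7055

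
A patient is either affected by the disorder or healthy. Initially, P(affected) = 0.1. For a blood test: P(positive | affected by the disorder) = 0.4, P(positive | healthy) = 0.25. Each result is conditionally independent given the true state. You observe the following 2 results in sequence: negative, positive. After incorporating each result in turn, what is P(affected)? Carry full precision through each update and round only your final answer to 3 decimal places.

0.125

After 'negative': P(affected) = 0.6·0.1000 / (0.6·0.1000 + 0.75·0.9000) ≈ 0.0816
After 'positive': P(affected) = 0.4·0.0816 / (0.4·0.0816 + 0.25·0.9184) ≈ 0.1245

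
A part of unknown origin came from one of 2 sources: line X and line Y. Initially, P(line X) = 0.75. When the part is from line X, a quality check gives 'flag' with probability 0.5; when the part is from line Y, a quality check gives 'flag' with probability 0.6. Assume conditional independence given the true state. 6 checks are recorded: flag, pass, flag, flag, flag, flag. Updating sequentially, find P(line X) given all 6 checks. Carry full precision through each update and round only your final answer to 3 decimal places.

0.601

After 'flag': P(line X) = 0.5·0.7500 / (0.5·0.7500 + 0.6·0.2500) ≈ 0.7143
After 'pass': P(line X) = 0.5·0.7143 / (0.5·0.7143 + 0.4·0.2857) ≈ 0.7576
After 'flag': P(line X) = 0.5·0.7576 / (0.5·0.7576 + 0.6·0.2424) ≈ 0.7225
After 'flag': P(line X) = 0.5·0.7225 / (0.5·0.7225 + 0.6·0.2775) ≈ 0.6846
After 'flag': P(line X) = 0.5·0.6846 / (0.5·0.6846 + 0.6·0.3154) ≈ 0.6439
After 'flag': P(line X) = 0.5·0.6439 / (0.5·0.6439 + 0.6·0.3561) ≈ 0.6011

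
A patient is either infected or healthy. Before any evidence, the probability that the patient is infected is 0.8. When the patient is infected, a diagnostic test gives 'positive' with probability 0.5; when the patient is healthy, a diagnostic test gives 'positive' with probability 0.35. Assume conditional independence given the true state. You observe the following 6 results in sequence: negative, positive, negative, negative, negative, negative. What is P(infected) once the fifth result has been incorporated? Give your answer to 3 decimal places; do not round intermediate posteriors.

0.667

Each posterior becomes the prior for the next update.
After 'negative': P(infected) = 0.5·0.8000 / (0.5·0.8000 + 0.65·0.2000) ≈ 0.7547
After 'positive': P(infected) = 0.5·0.7547 / (0.5·0.7547 + 0.35·0.2453) ≈ 0.8147
After 'negative': P(infected) = 0.5·0.8147 / (0.5·0.8147 + 0.65·0.1853) ≈ 0.7718
After 'negative': P(infected) = 0.5·0.7718 / (0.5·0.7718 + 0.65·0.2282) ≈ 0.7223
After 'negative': P(infected) = 0.5·0.7223 / (0.5·0.7223 + 0.65·0.2777) ≈ 0.6667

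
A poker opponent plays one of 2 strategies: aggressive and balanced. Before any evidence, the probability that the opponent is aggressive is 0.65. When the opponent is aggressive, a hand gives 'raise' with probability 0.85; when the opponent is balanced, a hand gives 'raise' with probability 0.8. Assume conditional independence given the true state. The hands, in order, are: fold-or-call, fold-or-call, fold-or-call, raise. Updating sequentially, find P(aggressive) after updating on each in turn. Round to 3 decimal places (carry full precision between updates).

0.454

After 'fold-or-call': P(aggressive) = 0.15·0.6500 / (0.15·0.6500 + 0.2·0.3500) ≈ 0.5821
After 'fold-or-call': P(aggressive) = 0.15·0.5821 / (0.15·0.5821 + 0.2·0.4179) ≈ 0.5109
After 'fold-or-call': P(aggressive) = 0.15·0.5109 / (0.15·0.5109 + 0.2·0.4891) ≈ 0.4393
After 'raise': P(aggressive) = 0.85·0.4393 / (0.85·0.4393 + 0.8·0.5607) ≈ 0.4543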